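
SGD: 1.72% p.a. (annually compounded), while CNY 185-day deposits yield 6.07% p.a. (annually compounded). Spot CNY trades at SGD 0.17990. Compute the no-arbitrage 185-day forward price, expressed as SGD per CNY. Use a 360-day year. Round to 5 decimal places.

T = 185/360 years.
Growth of 1 SGD over T: (1 + 0.0172)^(185/360) = 1.0088022.
CNY accumulates by (1 + 0.0607)^(185/360) = 1.0307462.
So F = 0.1799 × 1.0088022 / 1.0307462 = 0.1760700 (SGD/CNY).

0.17607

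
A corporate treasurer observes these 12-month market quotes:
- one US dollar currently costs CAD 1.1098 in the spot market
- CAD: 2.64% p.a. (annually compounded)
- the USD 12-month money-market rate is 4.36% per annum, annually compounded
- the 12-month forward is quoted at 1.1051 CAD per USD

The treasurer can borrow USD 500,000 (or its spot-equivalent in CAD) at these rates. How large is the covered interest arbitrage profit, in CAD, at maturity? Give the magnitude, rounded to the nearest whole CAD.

T = 1 year.
Route A — deposit USD, sell forward: 500,000 × 1.043600 × 1.1051 = CAD 576,641.18.
Route B — convert at spot, deposit CAD: 500,000 × 1.1098 × 1.026400 = CAD 569,549.36.
The quoted forward overvalues USD, so borrow CAD, buy USD at spot, deposit the USD at 4.36%, and sell the proceeds forward at 1.1051.
The gap between the two covered legs is CAD 7,092.

CAD 7,092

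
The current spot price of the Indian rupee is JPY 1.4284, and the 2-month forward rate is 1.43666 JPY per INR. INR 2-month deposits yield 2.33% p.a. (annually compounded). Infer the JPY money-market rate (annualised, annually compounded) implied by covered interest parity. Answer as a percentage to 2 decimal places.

T = 2/12 years.
CIP gives F = S · g_JPY/g_INR, so g_JPY/g_INR = 1.43666/1.4284 = 1.0057827.
The INR side grows by (1 + 0.0233)^(2/12) = 1.0038462.
So the JPY growth factor = 1.0096511.
r = 1.0096511^(12/2) − 1 = 0.059322 → 5.93%.

5.93%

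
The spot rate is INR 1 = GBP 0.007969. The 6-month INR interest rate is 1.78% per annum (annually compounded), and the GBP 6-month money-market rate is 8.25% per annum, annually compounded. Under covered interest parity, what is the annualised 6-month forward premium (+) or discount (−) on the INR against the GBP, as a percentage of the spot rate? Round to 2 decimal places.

+6.26%

T = 6/12 years.
No-arbitrage forward: 0.007969 × 1.0404326 / 1.0088607 = 0.008218387 GBP/INR.
Annualised premium = (F − S)/S × (1/T) = (0.008218387 − 0.007969)/0.007969 ÷ (6/12) = 6.26%.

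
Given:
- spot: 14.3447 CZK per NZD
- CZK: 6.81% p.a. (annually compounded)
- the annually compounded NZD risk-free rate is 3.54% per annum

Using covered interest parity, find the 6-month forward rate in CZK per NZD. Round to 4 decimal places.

14.5695

T = 6/12 years.
CZK accumulates by (1 + 0.0681)^(6/12) = 1.03348924.
NZD growth factor: (1 + 0.0354)^(6/12) = 1.01754607.
CIP: F = S · (grow CZK)/(grow NZD) = 14.3447 × 1.03348924/1.01754607 = 14.569456 CZK per NZD.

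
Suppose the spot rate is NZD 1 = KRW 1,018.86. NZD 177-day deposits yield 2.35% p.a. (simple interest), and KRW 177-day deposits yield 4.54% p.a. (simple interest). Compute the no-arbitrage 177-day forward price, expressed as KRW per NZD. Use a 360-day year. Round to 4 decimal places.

T = 177/360 years.
Growth of 1 KRW over T: 1 + 0.0454×177/360 = 1.0223216667.
NZD growth factor: 1 + 0.0235×177/360 = 1.0115541667.
Forward (KRW per NZD) = 1018.86 × 1.0223216667 / 1.0115541667 = 1029.705267.

1029.7053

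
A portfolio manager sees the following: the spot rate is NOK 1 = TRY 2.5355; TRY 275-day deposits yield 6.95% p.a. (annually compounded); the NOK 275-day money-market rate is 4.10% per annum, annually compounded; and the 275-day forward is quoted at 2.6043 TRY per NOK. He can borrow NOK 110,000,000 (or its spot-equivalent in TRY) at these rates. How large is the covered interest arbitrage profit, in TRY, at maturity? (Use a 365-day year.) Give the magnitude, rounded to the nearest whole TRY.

TRY 1,890,634

T = 275/365 years.
Route A — deposit NOK, sell forward: 110,000,000 × 1.03073686677 × 2.6043 = TRY 295,278,282.43.
Route B — convert at spot, deposit TRY: 110,000,000 × 2.5355 × 1.05192681476 = TRY 293,387,648.27.
The quoted forward overvalues NOK, so borrow TRY, buy NOK at spot, deposit the NOK at 4.10%, and sell the proceeds forward at 2.6043.
The gap between the two covered legs is TRY 1,890,634.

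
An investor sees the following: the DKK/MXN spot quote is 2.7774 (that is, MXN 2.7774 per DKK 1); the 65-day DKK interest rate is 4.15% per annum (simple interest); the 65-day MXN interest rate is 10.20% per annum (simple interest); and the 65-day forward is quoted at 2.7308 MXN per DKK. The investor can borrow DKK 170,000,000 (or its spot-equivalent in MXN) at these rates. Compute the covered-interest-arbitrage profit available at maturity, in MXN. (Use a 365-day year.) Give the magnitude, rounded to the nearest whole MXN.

MXN 13,067,564

T = 65/365 years.
Invest the DKK and cover forward: 170,000,000 × 1.00739041096 × 2.7308 = MXN 467,666,894.82.
Convert at spot and invest in MXN: 170,000,000 × 2.7774 × 1.01816438356 = MXN 480,734,459.01.
The quoted forward undervalues DKK, so borrow DKK, convert to MXN at spot, deposit the MXN at 10.20%, and buy DKK forward at 2.7308 to cover the loan.
Profit = 480,734,459.01 − 467,666,894.82 = MXN 13,067,564.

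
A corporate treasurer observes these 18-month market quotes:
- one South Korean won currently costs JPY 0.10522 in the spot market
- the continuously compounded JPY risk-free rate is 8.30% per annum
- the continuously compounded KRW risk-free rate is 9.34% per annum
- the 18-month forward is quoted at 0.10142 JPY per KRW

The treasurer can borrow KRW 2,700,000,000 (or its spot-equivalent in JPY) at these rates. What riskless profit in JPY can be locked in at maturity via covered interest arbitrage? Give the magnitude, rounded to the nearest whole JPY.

T = 18/12 years.
Invest the KRW and cover forward: 2,700,000,000 × 1.15038883199 × 0.10142 = JPY 315,015,575.42.
Convert at spot and invest in JPY: 2,700,000,000 × 0.10522 × 1.13258202046 = JPY 321,759,756.52.
The quoted forward undervalues KRW, so borrow KRW, convert to JPY at spot, deposit the JPY at 8.30%, and buy KRW forward at 0.10142 to cover the loan.
Arbitrage profit = |315,015,575.42 − 321,759,756.52| = JPY 6,744,181.

JPY 6,744,181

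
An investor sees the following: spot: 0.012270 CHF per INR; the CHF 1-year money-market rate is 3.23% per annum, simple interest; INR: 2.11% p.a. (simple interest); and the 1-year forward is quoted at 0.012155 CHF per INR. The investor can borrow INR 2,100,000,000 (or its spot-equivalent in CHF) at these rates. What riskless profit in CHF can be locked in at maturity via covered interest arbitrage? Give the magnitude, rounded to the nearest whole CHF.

CHF 535,186

T = 1 year.
Route A — deposit INR, sell forward: 2,100,000,000 × 1.021100 × 0.012155 = CHF 26,064,088.05.
Route B — convert at spot, deposit CHF: 2,100,000,000 × 0.012270 × 1.032300 = CHF 26,599,274.10.
The quoted forward undervalues INR, so borrow INR, convert to CHF at spot, deposit the CHF at 3.23%, and buy INR forward at 0.012155 to cover the loan.
The gap between the two covered legs is CHF 535,186.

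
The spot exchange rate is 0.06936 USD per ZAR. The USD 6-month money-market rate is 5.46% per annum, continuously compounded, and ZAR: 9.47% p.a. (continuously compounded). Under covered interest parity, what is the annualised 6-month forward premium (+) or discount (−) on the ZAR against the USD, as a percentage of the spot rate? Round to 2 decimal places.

T = 6/12 years.
CIP forward (USD per ZAR) = 0.06936 × 1.0276761/1.0484889 = 0.06798318.
(F − S)/S ÷ T = (0.06798318 − 0.06936)/0.06936/(6/12) = -0.039701 → -3.97%.

-3.97%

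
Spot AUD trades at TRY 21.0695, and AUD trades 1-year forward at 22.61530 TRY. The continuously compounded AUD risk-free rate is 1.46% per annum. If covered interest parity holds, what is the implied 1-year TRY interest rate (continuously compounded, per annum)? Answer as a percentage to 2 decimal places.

T = 1 year.
CIP gives F = S · g_TRY/g_AUD, so g_TRY/g_AUD = 22.6153/21.0695 = 1.0733667.
AUD growth factor: e^(0.0146×1) = 1.0147071.
That pins the TRY growth at 1.0891528.
r = ln(1.0891528)/1 = 0.085400 → 8.54%.

8.54%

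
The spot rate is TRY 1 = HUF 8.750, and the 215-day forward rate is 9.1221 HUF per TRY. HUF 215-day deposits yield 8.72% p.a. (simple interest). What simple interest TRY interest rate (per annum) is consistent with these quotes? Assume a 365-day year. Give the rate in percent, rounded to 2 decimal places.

T = 215/365 years.
CIP gives F = S · g_HUF/g_TRY, so g_HUF/g_TRY = 9.1221/8.75 = 1.0425257.
The HUF side grows by 1 + 0.0872×215/365 = 1.0513644.
So the TRY growth factor = 1.0084782.
r = (1.0084782 − 1)/(215/365) = 0.014393 → 1.44%.

1.44%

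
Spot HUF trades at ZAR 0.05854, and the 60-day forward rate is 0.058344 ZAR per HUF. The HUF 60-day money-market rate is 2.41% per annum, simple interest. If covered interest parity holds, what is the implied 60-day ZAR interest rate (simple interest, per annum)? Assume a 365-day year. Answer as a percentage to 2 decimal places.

0.37%

T = 60/365 years.
F/S = 0.058344/0.05854 = 0.9966519 = (growth of ZAR) / (growth of HUF).
The HUF side grows by 1 + 0.0241×60/365 = 1.0039616.
That pins the ZAR growth at 1.0006002.
r = (1.0006002 − 1)/(60/365) = 0.003651 → 0.37%.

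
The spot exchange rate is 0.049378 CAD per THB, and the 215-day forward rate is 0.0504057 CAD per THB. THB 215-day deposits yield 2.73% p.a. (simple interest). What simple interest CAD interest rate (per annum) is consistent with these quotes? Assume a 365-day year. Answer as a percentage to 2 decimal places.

6.32%

T = 215/365 years.
CIP gives F = S · g_CAD/g_THB, so g_CAD/g_THB = 0.0504057/0.049378 = 1.0208129.
The THB side grows by 1 + 0.0273×215/365 = 1.0160808.
That pins the CAD growth at 1.0372284.
(1.0372284 − 1)/T = 0.063202, i.e. 6.32%.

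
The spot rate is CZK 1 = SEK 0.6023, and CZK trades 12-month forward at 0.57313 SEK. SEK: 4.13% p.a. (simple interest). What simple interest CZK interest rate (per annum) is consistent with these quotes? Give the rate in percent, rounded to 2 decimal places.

9.43%

T = 1 year.
F/S = 0.57313/0.6023 = 0.9515690 = (growth of SEK) / (growth of CZK).
The SEK side grows by 1 + 0.0413×1 = 1.041300.
So the CZK growth factor = 1.0942979.
(1.0942979 − 1)/T = 0.094298, i.e. 9.43%.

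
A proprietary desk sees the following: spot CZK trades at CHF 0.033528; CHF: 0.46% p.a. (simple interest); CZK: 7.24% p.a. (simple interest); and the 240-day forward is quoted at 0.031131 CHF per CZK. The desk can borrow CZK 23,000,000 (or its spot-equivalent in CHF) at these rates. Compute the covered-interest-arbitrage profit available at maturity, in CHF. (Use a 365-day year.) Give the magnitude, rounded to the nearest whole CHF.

CHF 23,377

T = 240/365 years.
Keep in CZK, deliver into the forward: 23,000,000·1.04760548·0.031131 = CHF 750,099.14.
Swap to CHF now, deposit: 23,000,000·0.033528·1.00302466 = CHF 773,476.45.
The quoted forward undervalues CZK, so borrow CZK, convert to CHF at spot, deposit the CHF at 0.46%, and buy CZK forward at 0.031131 to cover the loan.
The gap between the two covered legs is CHF 23,377.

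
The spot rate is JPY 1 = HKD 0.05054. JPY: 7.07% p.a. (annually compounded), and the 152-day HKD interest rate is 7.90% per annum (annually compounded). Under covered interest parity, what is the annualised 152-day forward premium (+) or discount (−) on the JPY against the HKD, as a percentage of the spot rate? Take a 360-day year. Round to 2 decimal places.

+0.77%

T = 152/360 years.
F = S · g_HKD/g_JPY = 0.05054 × 1.0326244/1.0292631 = 0.05070505.
Annualised premium = (F − S)/S × (1/T) = (0.05070505 − 0.05054)/0.05054 ÷ (152/360) = 0.77%.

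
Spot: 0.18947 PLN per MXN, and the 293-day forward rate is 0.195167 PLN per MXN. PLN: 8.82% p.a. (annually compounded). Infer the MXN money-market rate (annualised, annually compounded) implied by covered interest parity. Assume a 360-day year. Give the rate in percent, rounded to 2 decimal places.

4.93%

T = 293/360 years.
CIP gives F = S · g_PLN/g_MXN, so g_PLN/g_MXN = 0.195167/0.18947 = 1.0300681.
The PLN side grows by (1 + 0.0882)^(293/360) = 1.0712154.
That pins the MXN growth at 1.0399462.
r = 1.0399462^(360/293) − 1 = 0.049303 → 4.93%.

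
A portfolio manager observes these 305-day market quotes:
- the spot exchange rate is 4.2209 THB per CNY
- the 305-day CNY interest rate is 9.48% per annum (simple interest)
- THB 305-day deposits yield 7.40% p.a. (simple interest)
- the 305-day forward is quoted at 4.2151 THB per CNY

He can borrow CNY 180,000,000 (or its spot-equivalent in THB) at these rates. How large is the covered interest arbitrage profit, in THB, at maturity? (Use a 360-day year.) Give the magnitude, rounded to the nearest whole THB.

T = 305/360 years.
Keep in CNY, deliver into the forward: 180,000,000·1.08031666667·4.2151 = THB 819,655,700.70.
Swap to THB now, deposit: 180,000,000·4.2209·1.06269444444 = THB 807,394,856.50.
The quoted forward overvalues CNY, so borrow THB, buy CNY at spot, deposit the CNY at 9.48%, and sell the proceeds forward at 4.2151.
Arbitrage profit = |819,655,700.70 − 807,394,856.50| = THB 12,260,844.

THB 12,260,844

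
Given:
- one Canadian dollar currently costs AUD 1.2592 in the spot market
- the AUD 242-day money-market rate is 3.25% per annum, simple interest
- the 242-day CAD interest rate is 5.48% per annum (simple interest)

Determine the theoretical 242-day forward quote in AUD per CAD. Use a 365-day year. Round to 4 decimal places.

T = 242/365 years.
AUD growth factor: 1 + 0.0325×242/365 = 1.0215479.
CAD accumulates by 1 + 0.0548×242/365 = 1.0363332.
CIP: F = S · (grow AUD)/(grow CAD) = 1.2592 × 1.0215479/1.0363332 = 1.241235 AUD per CAD.

1.2412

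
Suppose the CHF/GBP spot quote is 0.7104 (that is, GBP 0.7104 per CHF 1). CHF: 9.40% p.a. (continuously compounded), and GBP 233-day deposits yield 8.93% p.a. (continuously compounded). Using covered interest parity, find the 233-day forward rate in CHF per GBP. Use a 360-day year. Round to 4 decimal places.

T = 233/360 years.
GBP accumulates by e^(0.0893×233/360) = 1.0594998.
CHF growth factor: e^(0.0940×233/360) = 1.0627277.
So F = 0.7104 × 1.0594998 / 1.0627277 = 0.7082423 (GBP/CHF).
Quoted the other way: 1/0.7082423 = 1.4119 CHF per GBP.

1.4119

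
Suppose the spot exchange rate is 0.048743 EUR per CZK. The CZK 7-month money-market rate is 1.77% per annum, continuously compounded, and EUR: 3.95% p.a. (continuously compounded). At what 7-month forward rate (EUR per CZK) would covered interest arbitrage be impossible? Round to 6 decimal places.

T = 7/12 years.
EUR accumulates by e^(0.0395×7/12) = 1.0233092.
CZK accumulates by e^(0.0177×7/12) = 1.0103785.
CIP: F = S · (grow EUR)/(grow CZK) = 0.048743 × 1.0233092/1.0103785 = 0.04936681 EUR per CZK.

0.049367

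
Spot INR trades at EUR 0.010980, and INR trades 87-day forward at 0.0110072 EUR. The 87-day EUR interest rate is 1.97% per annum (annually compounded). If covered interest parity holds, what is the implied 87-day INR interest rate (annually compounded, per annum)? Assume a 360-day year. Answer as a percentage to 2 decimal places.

T = 87/360 years.
CIP gives F = S · g_EUR/g_INR, so g_EUR/g_INR = 0.0110072/0.01098 = 1.0024772.
The EUR side grows by (1 + 0.0197)^(87/360) = 1.0047257.
That pins the INR growth at 1.0022429.
Annualise: 1.0022429^(360/87) − 1 = 0.009314 = 0.93%.

0.93%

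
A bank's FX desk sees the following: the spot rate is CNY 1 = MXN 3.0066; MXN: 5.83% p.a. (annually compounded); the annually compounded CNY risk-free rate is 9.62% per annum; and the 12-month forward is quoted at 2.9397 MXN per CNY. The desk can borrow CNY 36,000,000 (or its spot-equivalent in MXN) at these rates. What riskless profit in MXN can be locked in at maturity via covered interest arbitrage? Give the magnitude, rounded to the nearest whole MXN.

MXN 1,462,117

T = 1 year.
Invest the CNY and cover forward: 36,000,000 × 1.096200 × 2.9397 = MXN 116,009,969.04.
Convert at spot and invest in MXN: 36,000,000 × 3.0066 × 1.058300 = MXN 114,547,852.08.
The quoted forward overvalues CNY, so borrow MXN, buy CNY at spot, deposit the CNY at 9.62%, and sell the proceeds forward at 2.9397.
Arbitrage profit = |116,009,969.04 − 114,547,852.08| = MXN 1,462,117.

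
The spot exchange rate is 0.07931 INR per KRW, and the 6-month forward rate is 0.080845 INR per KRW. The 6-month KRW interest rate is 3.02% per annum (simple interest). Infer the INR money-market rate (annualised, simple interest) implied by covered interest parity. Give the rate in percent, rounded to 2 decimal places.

T = 6/12 years.
By CIP, F/S equals the INR-to-KRW growth ratio: 0.080845/0.07931 = 1.0193544.
KRW growth factor: 1 + 0.0302×6/12 = 1.015100.
Hence g_INR = 1.0347467.
(1.0347467 − 1)/T = 0.069493, i.e. 6.95%.

6.95%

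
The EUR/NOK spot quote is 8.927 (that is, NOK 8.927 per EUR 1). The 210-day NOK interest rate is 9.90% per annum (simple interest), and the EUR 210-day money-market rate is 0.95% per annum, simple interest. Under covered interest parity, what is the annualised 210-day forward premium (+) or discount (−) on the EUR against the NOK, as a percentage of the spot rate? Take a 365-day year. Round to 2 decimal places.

+8.90%

T = 210/365 years.
CIP forward (NOK per EUR) = 8.927 × 1.0569589/1.0054658 = 9.384180.
(F − S)/S ÷ T = (9.384180 − 8.927)/8.927/(210/365) = 0.089013 → 8.90%.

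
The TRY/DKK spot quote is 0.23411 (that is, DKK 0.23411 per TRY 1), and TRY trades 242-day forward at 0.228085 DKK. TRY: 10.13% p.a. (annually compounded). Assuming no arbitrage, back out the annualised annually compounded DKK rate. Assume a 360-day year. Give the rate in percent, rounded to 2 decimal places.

T = 242/360 years.
By CIP, F/S equals the DKK-to-TRY growth ratio: 0.228085/0.23411 = 0.9742642.
The TRY side grows by (1 + 0.1013)^(242/360) = 1.0670135.
Hence g_DKK = 1.0395531.
r = 1.0395531^(360/242) − 1 = 0.059403 → 5.94%.

5.94%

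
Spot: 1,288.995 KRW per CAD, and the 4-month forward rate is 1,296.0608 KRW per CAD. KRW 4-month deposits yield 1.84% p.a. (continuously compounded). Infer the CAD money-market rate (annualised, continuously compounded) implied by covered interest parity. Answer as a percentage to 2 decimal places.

T = 4/12 years.
By CIP, F/S equals the KRW-to-CAD growth ratio: 1296.0608/1288.995 = 1.0054816.
The KRW side grows by e^(0.0184×4/12) = 1.0061522.
So the CAD growth factor = 1.0006669.
r = ln(1.0006669)/(4/12) = 0.002000 → 0.20%.

0.20%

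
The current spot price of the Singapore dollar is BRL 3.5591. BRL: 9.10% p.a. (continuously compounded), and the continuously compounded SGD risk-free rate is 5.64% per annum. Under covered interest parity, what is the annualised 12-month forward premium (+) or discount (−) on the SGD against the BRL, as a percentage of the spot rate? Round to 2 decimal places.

+3.52%

T = 1 year.
CIP forward (BRL per SGD) = 3.5591 × 1.095269/1.0580208 = 3.6844001.
Annualised premium = (F − S)/S × (1/T) = (3.6844001 − 3.5591)/3.5591 ÷ 1 = 3.52%.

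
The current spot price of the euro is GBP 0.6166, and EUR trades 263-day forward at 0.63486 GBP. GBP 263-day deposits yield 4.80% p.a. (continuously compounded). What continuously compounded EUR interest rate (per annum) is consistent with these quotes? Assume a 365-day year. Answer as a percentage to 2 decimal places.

0.75%

T = 263/365 years.
F/S = 0.63486/0.6166 = 1.0296140 = (growth of GBP) / (growth of EUR).
GBP growth factor: e^(0.0480×263/365) = 1.0351914.
That pins the EUR growth at 1.005417.
r = ln(1.005417)/(263/365) = 0.007498 → 0.75%.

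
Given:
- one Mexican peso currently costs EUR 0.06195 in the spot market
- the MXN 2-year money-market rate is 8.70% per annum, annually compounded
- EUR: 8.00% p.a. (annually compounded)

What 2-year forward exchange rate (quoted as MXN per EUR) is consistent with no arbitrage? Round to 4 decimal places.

16.3520

T = 2 years.
Growth of 1 EUR over T: (1 + 0.0800)^2 = 1.166400.
MXN growth factor: (1 + 0.0870)^2 = 1.181569.
So F = 0.06195 × 1.166400 / 1.181569 = 0.061154685 (EUR/MXN).
Quoted the other way: 1/0.061154685 = 16.3520 MXN per EUR.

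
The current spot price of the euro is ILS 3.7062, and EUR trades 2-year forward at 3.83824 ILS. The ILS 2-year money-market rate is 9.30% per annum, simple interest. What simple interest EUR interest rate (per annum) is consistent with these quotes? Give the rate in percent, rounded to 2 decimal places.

7.26%

T = 2 years.
CIP gives F = S · g_ILS/g_EUR, so g_ILS/g_EUR = 3.83824/3.7062 = 1.0356268.
ILS growth factor: 1 + 0.0930×2 = 1.186000.
So the EUR growth factor = 1.1452002.
r = (1.1452002 − 1)/2 = 0.072600 → 7.26%.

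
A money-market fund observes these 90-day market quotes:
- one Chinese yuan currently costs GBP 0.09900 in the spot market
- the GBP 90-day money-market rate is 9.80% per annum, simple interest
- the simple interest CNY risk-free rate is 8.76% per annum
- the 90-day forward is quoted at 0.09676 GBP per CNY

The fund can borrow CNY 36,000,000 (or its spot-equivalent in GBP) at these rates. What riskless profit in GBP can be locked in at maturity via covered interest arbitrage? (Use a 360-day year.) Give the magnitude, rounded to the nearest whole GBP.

GBP 91,672

T = 90/360 years.
Invest the CNY and cover forward: 36,000,000 × 1.021900 × 0.09676 = GBP 3,559,645.58.
Convert at spot and invest in GBP: 36,000,000 × 0.09900 × 1.024500 = GBP 3,651,318.00.
The quoted forward undervalues CNY, so borrow CNY, convert to GBP at spot, deposit the GBP at 9.80%, and buy CNY forward at 0.09676 to cover the loan.
Profit = 3,651,318.00 − 3,559,645.58 = GBP 91,672.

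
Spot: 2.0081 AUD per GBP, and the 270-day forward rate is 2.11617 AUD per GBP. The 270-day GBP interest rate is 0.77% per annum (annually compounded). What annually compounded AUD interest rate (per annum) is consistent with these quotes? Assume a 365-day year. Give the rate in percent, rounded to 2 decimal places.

T = 270/365 years.
By CIP, F/S equals the AUD-to-GBP growth ratio: 2.11617/2.0081 = 1.0538170.
The GBP side grows by (1 + 0.0077)^(270/365) = 1.0056902.
So the AUD growth factor = 1.0598134.
r = 1.0598134^(365/270) − 1 = 0.081699 → 8.17%.

8.17%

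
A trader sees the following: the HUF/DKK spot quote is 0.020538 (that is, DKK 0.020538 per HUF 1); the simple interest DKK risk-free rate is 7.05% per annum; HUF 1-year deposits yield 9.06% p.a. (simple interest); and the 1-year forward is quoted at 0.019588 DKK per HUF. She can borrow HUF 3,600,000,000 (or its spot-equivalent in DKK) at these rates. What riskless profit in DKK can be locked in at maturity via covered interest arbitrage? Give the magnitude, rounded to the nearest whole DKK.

T = 1 year.
Invest the HUF and cover forward: 3,600,000,000 × 1.090600 × 0.019588 = DKK 76,905,622.08.
Convert at spot and invest in DKK: 3,600,000,000 × 0.020538 × 1.070500 = DKK 79,149,344.40.
The quoted forward undervalues HUF, so borrow HUF, convert to DKK at spot, deposit the DKK at 7.05%, and buy HUF forward at 0.019588 to cover the loan.
The gap between the two covered legs is DKK 2,243,722.

DKK 2,243,722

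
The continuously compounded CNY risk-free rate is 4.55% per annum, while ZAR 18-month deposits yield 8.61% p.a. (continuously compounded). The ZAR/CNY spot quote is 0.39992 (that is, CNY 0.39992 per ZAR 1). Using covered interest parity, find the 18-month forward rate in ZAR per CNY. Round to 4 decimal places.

T = 18/12 years.
Growth of 1 CNY over T: e^(0.0455×18/12) = 1.0706329.
ZAR accumulates by e^(0.0861×18/12) = 1.1378608.
CIP: F = S · (grow CNY)/(grow ZAR) = 0.39992 × 1.0706329/1.1378608 = 0.3762916 CNY per ZAR.
Quoted the other way: 1/0.3762916 = 2.6575 ZAR per CNY.

2.6575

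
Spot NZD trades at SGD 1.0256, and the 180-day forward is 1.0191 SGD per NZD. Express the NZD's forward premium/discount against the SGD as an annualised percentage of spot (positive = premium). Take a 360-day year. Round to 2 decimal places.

T = 180/360 years.
Period premium: (1.0191 − 1.0256)/1.0256 = -0.0063378.
Annualise by dividing by T: -0.0063378 / (180/360) = -0.012676 → -1.27%.

-1.27%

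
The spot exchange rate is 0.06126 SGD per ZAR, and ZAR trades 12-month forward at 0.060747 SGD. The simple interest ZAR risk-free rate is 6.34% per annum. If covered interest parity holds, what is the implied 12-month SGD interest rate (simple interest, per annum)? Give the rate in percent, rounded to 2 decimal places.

T = 1 year.
CIP gives F = S · g_SGD/g_ZAR, so g_SGD/g_ZAR = 0.060747/0.06126 = 0.9916259.
ZAR growth factor: 1 + 0.0634×1 = 1.063400.
That pins the SGD growth at 1.054495.
r = (1.054495 − 1)/1 = 0.054495 → 5.45%.

5.45%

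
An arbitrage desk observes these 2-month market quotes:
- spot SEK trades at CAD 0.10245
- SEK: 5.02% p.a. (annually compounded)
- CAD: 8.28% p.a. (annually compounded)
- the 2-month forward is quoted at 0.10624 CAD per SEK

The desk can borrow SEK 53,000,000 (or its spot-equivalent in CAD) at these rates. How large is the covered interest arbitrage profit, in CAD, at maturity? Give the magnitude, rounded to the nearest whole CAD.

CAD 174,554

T = 2/12 years.
Route A — deposit SEK, sell forward: 53,000,000 × 1.008196849 × 0.10624 = CAD 5,676,874.16.
Route B — convert at spot, deposit CAD: 53,000,000 × 0.10245 × 1.013346662 = CAD 5,502,320.37.
The quoted forward overvalues SEK, so borrow CAD, buy SEK at spot, deposit the SEK at 5.02%, and sell the proceeds forward at 0.10624.
Arbitrage profit = |5,676,874.16 − 5,502,320.37| = CAD 174,554.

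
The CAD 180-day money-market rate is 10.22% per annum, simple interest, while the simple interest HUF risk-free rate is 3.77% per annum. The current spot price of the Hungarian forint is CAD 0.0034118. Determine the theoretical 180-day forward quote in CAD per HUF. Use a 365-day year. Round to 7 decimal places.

T = 180/365 years.
CAD accumulates by 1 + 0.1022×180/365 = 1.050400.
HUF accumulates by 1 + 0.0377×180/365 = 1.0185918.
So F = 0.0034118 × 1.050400 / 1.0185918 = 0.003518342 (CAD/HUF).

0.0035183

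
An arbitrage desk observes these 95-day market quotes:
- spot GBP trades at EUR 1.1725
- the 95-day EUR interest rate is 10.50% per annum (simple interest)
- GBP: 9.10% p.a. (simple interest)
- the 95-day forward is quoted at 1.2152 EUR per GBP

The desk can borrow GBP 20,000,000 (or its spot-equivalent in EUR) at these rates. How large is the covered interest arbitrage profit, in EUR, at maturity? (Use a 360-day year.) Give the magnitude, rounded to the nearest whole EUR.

T = 95/360 years.
Keep in GBP, deliver into the forward: 20,000,000·1.0240138889·1.2152 = EUR 24,887,633.56.
Swap to EUR now, deposit: 20,000,000·1.1725·1.0277083333 = EUR 24,099,760.42.
The quoted forward overvalues GBP, so borrow EUR, buy GBP at spot, deposit the GBP at 9.10%, and sell the proceeds forward at 1.2152.
Profit = 24,887,633.56 − 24,099,760.42 = EUR 787,873.

EUR 787,873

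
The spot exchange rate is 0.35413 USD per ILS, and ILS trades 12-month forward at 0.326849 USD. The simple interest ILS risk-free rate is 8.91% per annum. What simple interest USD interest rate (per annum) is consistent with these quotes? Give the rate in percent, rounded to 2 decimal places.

T = 1 year.
By CIP, F/S equals the USD-to-ILS growth ratio: 0.326849/0.35413 = 0.9229633.
ILS growth factor: 1 + 0.0891×1 = 1.089100.
Hence g_USD = 1.0051993.
(1.0051993 − 1)/T = 0.005199, i.e. 0.52%.

0.52%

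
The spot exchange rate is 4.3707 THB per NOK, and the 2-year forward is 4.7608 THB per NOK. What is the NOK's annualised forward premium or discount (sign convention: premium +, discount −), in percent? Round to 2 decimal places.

+4.46%

T = 2 years.
Period premium: (4.7608 − 4.3707)/4.3707 = 0.0892534.
Annualise by dividing by T: 0.0892534 / 2 = 0.044627 → 4.46%.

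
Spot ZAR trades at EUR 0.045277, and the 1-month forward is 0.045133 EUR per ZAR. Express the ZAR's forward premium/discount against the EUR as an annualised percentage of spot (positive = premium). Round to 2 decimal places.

T = 1/12 years.
ZAR trades forward at -0.31804% vs spot over the period.
Annualise by dividing by T: -0.0031804 / (1/12) = -0.038165 → -3.82%.

-3.82%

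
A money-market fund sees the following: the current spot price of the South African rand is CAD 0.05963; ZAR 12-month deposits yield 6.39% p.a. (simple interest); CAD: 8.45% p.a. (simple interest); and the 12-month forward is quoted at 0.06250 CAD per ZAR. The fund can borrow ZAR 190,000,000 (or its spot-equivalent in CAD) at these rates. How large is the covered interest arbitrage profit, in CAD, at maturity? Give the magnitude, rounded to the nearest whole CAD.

T = 1 year.
Invest the ZAR and cover forward: 190,000,000 × 1.063900 × 0.06250 = CAD 12,633,812.50.
Convert at spot and invest in CAD: 190,000,000 × 0.05963 × 1.084500 = CAD 12,287,059.65.
The quoted forward overvalues ZAR, so borrow CAD, buy ZAR at spot, deposit the ZAR at 6.39%, and sell the proceeds forward at 0.06250.
Arbitrage profit = |12,633,812.50 − 12,287,059.65| = CAD 346,753.

CAD 346,753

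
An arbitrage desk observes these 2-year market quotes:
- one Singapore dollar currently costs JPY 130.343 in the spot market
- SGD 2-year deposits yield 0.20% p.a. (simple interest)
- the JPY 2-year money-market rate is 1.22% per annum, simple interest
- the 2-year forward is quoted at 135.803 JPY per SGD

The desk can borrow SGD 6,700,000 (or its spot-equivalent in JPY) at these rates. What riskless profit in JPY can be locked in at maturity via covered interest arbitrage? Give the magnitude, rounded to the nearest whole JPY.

JPY 18,913,047

T = 2 years.
Invest the SGD and cover forward: 6,700,000 × 1.004000 × 135.803 = JPY 913,519,620.40.
Convert at spot and invest in JPY: 6,700,000 × 130.343 × 1.024400 = JPY 894,606,573.64.
The quoted forward overvalues SGD, so borrow JPY, buy SGD at spot, deposit the SGD at 0.20%, and sell the proceeds forward at 135.803.
Arbitrage profit = |913,519,620.40 − 894,606,573.64| = JPY 18,913,047.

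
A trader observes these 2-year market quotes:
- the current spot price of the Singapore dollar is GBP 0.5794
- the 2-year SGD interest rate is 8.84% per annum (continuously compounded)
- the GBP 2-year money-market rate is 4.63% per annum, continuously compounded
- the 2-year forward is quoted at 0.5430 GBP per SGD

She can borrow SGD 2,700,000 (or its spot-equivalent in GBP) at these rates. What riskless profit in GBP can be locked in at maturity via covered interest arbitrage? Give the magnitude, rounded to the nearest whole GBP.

GBP 33,472

T = 2 years.
Keep in SGD, deliver into the forward: 2,700,000·1.193392391·0.5430 = GBP 1,749,632.58.
Swap to GBP now, deposit: 2,700,000·0.5794·1.097022838 = GBP 1,716,160.59.
The quoted forward overvalues SGD, so borrow GBP, buy SGD at spot, deposit the SGD at 8.84%, and sell the proceeds forward at 0.5430.
Arbitrage profit = |1,749,632.58 − 1,716,160.59| = GBP 33,472.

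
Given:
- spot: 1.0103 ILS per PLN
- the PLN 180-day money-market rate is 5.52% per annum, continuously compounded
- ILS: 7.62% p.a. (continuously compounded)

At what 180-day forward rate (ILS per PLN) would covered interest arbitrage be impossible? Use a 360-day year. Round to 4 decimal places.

1.0210

T = 180/360 years.
ILS accumulates by e^(0.0762×180/360) = 1.0388351.
PLN growth factor: e^(0.0552×180/360) = 1.0279844.
CIP: F = S · (grow ILS)/(grow PLN) = 1.0103 × 1.0388351/1.0279844 = 1.020964 ILS per PLN.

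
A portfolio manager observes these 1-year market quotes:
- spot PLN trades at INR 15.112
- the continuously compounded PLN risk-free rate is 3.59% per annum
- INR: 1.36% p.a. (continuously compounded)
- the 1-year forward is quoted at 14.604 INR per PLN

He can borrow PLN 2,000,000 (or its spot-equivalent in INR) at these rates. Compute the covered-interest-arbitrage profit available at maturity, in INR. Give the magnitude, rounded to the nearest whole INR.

INR 362,238

T = 1 year.
Route A — deposit PLN, sell forward: 2,000,000 × 1.0365521861 × 14.604 = INR 30,275,616.25.
Route B — convert at spot, deposit INR: 2,000,000 × 15.112 × 1.0136929007 = INR 30,637,854.23.
The quoted forward undervalues PLN, so borrow PLN, convert to INR at spot, deposit the INR at 1.36%, and buy PLN forward at 14.604 to cover the loan.
Profit = 30,637,854.23 − 30,275,616.25 = INR 362,238.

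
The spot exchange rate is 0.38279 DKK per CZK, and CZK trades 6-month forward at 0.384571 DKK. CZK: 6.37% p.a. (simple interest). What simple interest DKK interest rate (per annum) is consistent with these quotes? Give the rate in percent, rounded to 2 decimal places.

7.33%

T = 6/12 years.
By CIP, F/S equals the DKK-to-CZK growth ratio: 0.384571/0.38279 = 1.0046527.
The CZK side grows by 1 + 0.0637×6/12 = 1.031850.
That pins the DKK growth at 1.0366509.
r = (1.0366509 − 1)/(6/12) = 0.073302 → 7.33%.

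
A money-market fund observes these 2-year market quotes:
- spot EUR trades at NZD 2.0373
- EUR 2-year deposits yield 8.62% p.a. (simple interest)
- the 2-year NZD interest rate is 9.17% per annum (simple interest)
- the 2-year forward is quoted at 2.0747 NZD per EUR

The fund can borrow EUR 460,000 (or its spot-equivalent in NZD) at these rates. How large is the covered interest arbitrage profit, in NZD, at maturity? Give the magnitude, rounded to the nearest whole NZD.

T = 2 years.
Invest the EUR and cover forward: 460,000 × 1.172400 × 2.0747 = NZD 1,118,894.01.
Convert at spot and invest in NZD: 460,000 × 2.0373 × 1.183400 = NZD 1,109,032.78.
The quoted forward overvalues EUR, so borrow NZD, buy EUR at spot, deposit the EUR at 8.62%, and sell the proceeds forward at 2.0747.
Profit = 1,118,894.01 − 1,109,032.78 = NZD 9,861.

NZD 9,861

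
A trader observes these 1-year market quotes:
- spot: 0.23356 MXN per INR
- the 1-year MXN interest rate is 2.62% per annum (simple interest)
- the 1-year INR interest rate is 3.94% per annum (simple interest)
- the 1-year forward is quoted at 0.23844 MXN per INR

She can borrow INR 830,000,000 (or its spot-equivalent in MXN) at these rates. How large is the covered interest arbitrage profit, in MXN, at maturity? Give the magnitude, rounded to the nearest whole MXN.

MXN 6,768,869

T = 1 year.
Route A — deposit INR, sell forward: 830,000,000 × 1.039400 × 0.23844 = MXN 205,702,664.88.
Route B — convert at spot, deposit MXN: 830,000,000 × 0.23356 × 1.026200 = MXN 198,933,795.76.
The quoted forward overvalues INR, so borrow MXN, buy INR at spot, deposit the INR at 3.94%, and sell the proceeds forward at 0.23844.
The gap between the two covered legs is MXN 6,768,869.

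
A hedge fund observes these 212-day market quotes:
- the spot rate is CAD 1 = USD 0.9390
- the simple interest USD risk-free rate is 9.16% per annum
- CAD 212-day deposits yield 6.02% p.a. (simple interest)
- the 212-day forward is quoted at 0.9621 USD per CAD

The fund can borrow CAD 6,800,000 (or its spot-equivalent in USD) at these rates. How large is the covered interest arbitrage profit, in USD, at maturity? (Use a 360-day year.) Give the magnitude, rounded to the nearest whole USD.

T = 212/360 years.
Invest the CAD and cover forward: 6,800,000 × 1.035451111 × 0.9621 = USD 6,774,211.09.
Convert at spot and invest in USD: 6,800,000 × 0.9390 × 1.053942222 = USD 6,729,631.88.
The quoted forward overvalues CAD, so borrow USD, buy CAD at spot, deposit the CAD at 6.02%, and sell the proceeds forward at 0.9621.
The gap between the two covered legs is USD 44,579.

USD 44,579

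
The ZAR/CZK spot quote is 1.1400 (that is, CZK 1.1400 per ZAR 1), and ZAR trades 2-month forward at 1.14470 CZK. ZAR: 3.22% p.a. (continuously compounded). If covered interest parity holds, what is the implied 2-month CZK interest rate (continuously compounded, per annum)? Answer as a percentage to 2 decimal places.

T = 2/12 years.
F/S = 1.1447/1.14 = 1.0041228 = (growth of CZK) / (growth of ZAR).
The ZAR side grows by e^(0.0322×2/12) = 1.0053811.
That pins the CZK growth at 1.0095261.
r = ln(1.0095261)/(2/12) = 0.056886 → 5.69%.

5.69%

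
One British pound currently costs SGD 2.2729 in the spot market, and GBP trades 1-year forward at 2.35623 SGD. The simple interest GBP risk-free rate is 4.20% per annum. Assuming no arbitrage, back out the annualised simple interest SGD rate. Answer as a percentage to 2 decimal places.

8.02%

T = 1 year.
By CIP, F/S equals the SGD-to-GBP growth ratio: 2.35623/2.2729 = 1.0366624.
The GBP side grows by 1 + 0.0420×1 = 1.042000.
So the SGD growth factor = 1.0802022.
r = (1.0802022 − 1)/1 = 0.080202 → 8.02%.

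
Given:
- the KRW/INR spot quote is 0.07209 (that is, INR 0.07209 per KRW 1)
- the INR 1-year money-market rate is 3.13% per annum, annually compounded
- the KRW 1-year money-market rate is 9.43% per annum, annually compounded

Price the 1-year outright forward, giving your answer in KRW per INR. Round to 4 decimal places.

14.7189

T = 1 year.
Growth of 1 INR over T: (1 + 0.0313)^1 = 1.031300.
KRW accumulates by (1 + 0.0943)^1 = 1.094300.
CIP: F = S · (grow INR)/(grow KRW) = 0.07209 × 1.031300/1.094300 = 0.067939703 INR per KRW.
Quoted the other way: 1/0.067939703 = 14.7189 KRW per INR.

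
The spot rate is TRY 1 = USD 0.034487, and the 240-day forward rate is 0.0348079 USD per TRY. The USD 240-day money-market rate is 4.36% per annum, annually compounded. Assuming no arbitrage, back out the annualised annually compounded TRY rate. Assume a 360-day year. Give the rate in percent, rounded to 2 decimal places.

2.92%

T = 240/360 years.
CIP gives F = S · g_USD/g_TRY, so g_USD/g_TRY = 0.0348079/0.034487 = 1.0093050.
The USD side grows by (1 + 0.0436)^(240/360) = 1.0288594.
Hence g_TRY = 1.0193741.
Annualise: 1.0193741^(360/240) − 1 = 0.029201 = 2.92%.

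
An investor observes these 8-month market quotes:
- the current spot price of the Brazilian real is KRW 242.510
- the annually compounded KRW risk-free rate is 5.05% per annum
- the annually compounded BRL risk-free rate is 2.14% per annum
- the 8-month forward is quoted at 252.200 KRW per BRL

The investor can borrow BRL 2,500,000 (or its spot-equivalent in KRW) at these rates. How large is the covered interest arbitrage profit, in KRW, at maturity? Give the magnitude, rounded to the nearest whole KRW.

T = 8/12 years.
Invest the BRL and cover forward: 2,500,000 × 1.01421626023 × 252.200 = KRW 639,463,352.08.
Convert at spot and invest in KRW: 2,500,000 × 242.510 × 1.03338948417 = KRW 626,518,209.52.
The quoted forward overvalues BRL, so borrow KRW, buy BRL at spot, deposit the BRL at 2.14%, and sell the proceeds forward at 252.200.
The gap between the two covered legs is KRW 12,945,143.

KRW 12,945,143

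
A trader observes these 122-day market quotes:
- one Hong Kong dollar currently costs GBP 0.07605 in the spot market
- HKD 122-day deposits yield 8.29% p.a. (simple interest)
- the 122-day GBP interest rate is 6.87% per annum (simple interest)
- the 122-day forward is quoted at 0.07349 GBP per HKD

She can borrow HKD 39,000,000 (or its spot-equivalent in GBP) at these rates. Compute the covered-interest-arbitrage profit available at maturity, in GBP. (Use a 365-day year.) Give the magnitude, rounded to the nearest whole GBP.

GBP 88,529

T = 122/365 years.
Keep in HKD, deliver into the forward: 39,000,000·1.027709041·0.07349 = GBP 2,945,527.16.
Swap to GBP now, deposit: 39,000,000·0.07605·1.02296274 = GBP 3,034,056.34.
The quoted forward undervalues HKD, so borrow HKD, convert to GBP at spot, deposit the GBP at 6.87%, and buy HKD forward at 0.07349 to cover the loan.
Profit = 3,034,056.34 − 2,945,527.16 = GBP 88,529.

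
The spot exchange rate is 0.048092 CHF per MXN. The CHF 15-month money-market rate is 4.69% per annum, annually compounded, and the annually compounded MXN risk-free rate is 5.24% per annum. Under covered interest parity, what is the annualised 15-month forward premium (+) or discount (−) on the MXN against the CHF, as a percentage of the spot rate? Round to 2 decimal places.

T = 15/12 years.
CIP forward (CHF per MXN) = 0.048092 × 1.0589647/1.0659235 = 0.047778035.
Annualised premium = (F − S)/S × (1/T) = (0.047778035 − 0.048092)/0.048092 ÷ (15/12) = -0.52%.

-0.52%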